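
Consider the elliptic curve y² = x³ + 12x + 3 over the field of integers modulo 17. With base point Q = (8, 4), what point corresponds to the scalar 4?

Repeated addition: build up to 4Q.
2Q: tangent at (8, 4): λ = (3·8² + 12)/(2·4) ≡ 0/8. 8⁻¹ ≡ 15 (mod 17), so λ ≡ 0·15 ≡ 0.
  x = λ² - 8 - 8 = 0 - 16 ≡ 1; y = λ·(8 - 1) - 4 ≡ 13. → (1, 13)
3Q: (1, 13) + (8, 4). λ = (4 - 13)/(8 - 1) ≡ 8/7 mod 17. 7⁻¹ ≡ 5 (mod 17), so λ ≡ 6.
  x = λ² - 1 - 8 = 36 - 9 ≡ 10; y = λ·(1 - 10) - 13 ≡ 1. → (10, 1)
4Q: (10, 1) + (8, 4). λ = (4 - 1)/(8 - 10) ≡ 3/15 mod 17. 15⁻¹ ≡ 8 (mod 17), so λ ≡ 7.
  x = λ² - 10 - 8 = 49 - 18 ≡ 14; y = λ·(10 - 14) - 1 ≡ 5. → (14, 5)

(14, 5)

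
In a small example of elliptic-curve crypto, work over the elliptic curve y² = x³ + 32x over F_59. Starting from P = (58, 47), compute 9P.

Double-and-add on 9 = (1001)₂. Start with P = (58, 47) for the leading 1-bit.
double: tangent at (58, 47): λ = (3·58² + 32)/(2·47) ≡ 35/35. 35⁻¹ ≡ 27 (mod 59), so λ ≡ 35·27 ≡ 1.
  x = λ² - 58 - 58 = 1 - 116 ≡ 3; y = λ·(58 - 3) - 47 ≡ 8. → (3, 8)
double: tangent at (3, 8): λ = (3·3² + 32)/(2·8) ≡ 0/16. 16⁻¹ ≡ 48 (mod 59) since 16·48 = 768 ≡ 1, so λ ≡ 0·48 ≡ 0.
  x = λ² - 3 - 3 = 0 - 6 ≡ 53; y = λ·(3 - 53) - 8 ≡ 51. → (53, 51)
double: tangent at (53, 51): λ = (3·53² + 32)/(2·51) ≡ 22/43. 43⁻¹ ≡ 11 (mod 59) since 43·11 = 473 ≡ 1, so λ ≡ 22·11 ≡ 6.
  x = λ² - 53 - 53 = 36 - 106 ≡ 48; y = λ·(53 - 48) - 51 ≡ 38. → (48, 38)
add P: (48, 38) + (58, 47). λ = (47 - 38)/(58 - 48) ≡ 9/10 mod 59. 10⁻¹ ≡ 6 (mod 59), so λ ≡ 54.
  x = λ² - 48 - 58 = 2916 - 106 ≡ 37; y = λ·(48 - 37) - 38 ≡ 25. → (37, 25)

(37, 25)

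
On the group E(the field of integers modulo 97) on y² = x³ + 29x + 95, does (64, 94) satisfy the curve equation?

no

y² = 94² ≡ 9; x³ + 29x + 95 = 264095 ≡ 61 (mod 97). 9 ≠ 61.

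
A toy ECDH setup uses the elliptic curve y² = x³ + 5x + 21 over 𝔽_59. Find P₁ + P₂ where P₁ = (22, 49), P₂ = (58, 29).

(15, 52)

(22, 49) + (58, 29). λ = (29 - 49)/(58 - 22) ≡ 39/36 mod 59. 36⁻¹ ≡ 41 (mod 59), so λ ≡ 6.
  x = λ² - 22 - 58 = 36 - 80 ≡ 15; y = λ·(22 - 15) - 49 ≡ 52. → (15, 52)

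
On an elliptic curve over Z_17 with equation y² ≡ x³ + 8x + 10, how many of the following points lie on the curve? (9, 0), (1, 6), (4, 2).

2

(9, 0): 0² ≡ 0, rhs ≡ 12 → off.
(1, 6): 6² ≡ 2, rhs ≡ 2 → on.
(4, 2): 2² ≡ 4, rhs ≡ 4 → on.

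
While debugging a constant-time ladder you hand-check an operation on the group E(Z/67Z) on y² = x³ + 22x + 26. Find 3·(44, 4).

Write P = (44, 4).
Repeated addition: build up to 3P.
2P: tangent at (44, 4): λ = (3·44² + 22)/(2·4) ≡ 1/8. 8⁻¹ ≡ 42 (mod 67) since 8·42 = 336 ≡ 1, so λ ≡ 1·42 ≡ 42.
  x = λ² - 44 - 44 = 1764 - 88 ≡ 1; y = λ·(44 - 1) - 4 ≡ 60. → (1, 60)
3P: (1, 60) + (44, 4). λ = (4 - 60)/(44 - 1) ≡ 11/43 mod 67. 43⁻¹ ≡ 53 (mod 67), so λ ≡ 47.
  x = λ² - 1 - 44 = 2209 - 45 ≡ 20; y = λ·(1 - 20) - 60 ≡ 52. → (20, 52)

(20, 52)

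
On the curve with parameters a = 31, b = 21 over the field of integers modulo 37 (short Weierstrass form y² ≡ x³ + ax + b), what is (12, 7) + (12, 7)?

(29, 36)

tangent at (12, 7): λ = (3·12² + 31)/(2·7) ≡ 19/14. 14⁻¹ ≡ 8 (mod 37) since 14·8 = 112 ≡ 1, so λ ≡ 19·8 ≡ 4.
  x = λ² - 12 - 12 = 16 - 24 ≡ 29; y = λ·(12 - 29) - 7 ≡ 36. → (29, 36)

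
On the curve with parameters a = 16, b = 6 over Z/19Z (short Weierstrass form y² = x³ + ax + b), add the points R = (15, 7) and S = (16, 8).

(15, 7) + (16, 8). λ = (8 - 7)/(16 - 15) ≡ 1/1 mod 19. 1⁻¹ ≡ 1 (mod 19) since 1·1 = 1 ≡ 1, so λ ≡ 1.
  x = λ² - 15 - 16 = 1 - 31 ≡ 8; y = λ·(15 - 8) - 7 ≡ 0. → (8, 0)

(8, 0)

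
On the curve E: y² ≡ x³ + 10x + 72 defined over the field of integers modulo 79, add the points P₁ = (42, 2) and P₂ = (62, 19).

(17, 39)

(42, 2) + (62, 19). λ = (19 - 2)/(62 - 42) ≡ 17/20 mod 79. 20⁻¹ ≡ 4 (mod 79), so λ ≡ 68.
  x = λ² - 42 - 62 = 4624 - 104 ≡ 17; y = λ·(42 - 17) - 2 ≡ 39. → (17, 39)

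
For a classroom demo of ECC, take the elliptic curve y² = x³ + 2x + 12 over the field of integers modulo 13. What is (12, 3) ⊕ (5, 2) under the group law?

(0, 8)

(12, 3) + (5, 2). λ = (2 - 3)/(5 - 12) ≡ 12/6 mod 13. 6⁻¹ ≡ 11 (mod 13) since 6·11 = 66 ≡ 1, so λ ≡ 2.
  x = λ² - 12 - 5 = 4 - 17 ≡ 0; y = λ·(12 - 0) - 3 ≡ 8. → (0, 8)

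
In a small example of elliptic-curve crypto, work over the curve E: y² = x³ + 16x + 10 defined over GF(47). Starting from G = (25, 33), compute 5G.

Double-and-add on 5 = (101)₂. Start with G = (25, 33) for the leading 1-bit.
double: tangent at (25, 33): λ = (3·25² + 16)/(2·33) ≡ 11/19. 19⁻¹ ≡ 5 (mod 47), so λ ≡ 11·5 ≡ 8.
  x = λ² - 25 - 25 = 64 - 50 ≡ 14; y = λ·(25 - 14) - 33 ≡ 8. → (14, 8)
double: tangent at (14, 8): λ = (3·14² + 16)/(2·8) ≡ 40/16. 16⁻¹ ≡ 3 (mod 47), so λ ≡ 40·3 ≡ 26.
  x = λ² - 14 - 14 = 676 - 28 ≡ 37; y = λ·(14 - 37) - 8 ≡ 5. → (37, 5)
add G: (37, 5) + (25, 33). λ = (33 - 5)/(25 - 37) ≡ 28/35 mod 47. 35⁻¹ ≡ 43 (mod 47) since 35·43 = 1505 ≡ 1, so λ ≡ 29.
  x = λ² - 37 - 25 = 841 - 62 ≡ 27; y = λ·(37 - 27) - 5 ≡ 3. → (27, 3)

(27, 3)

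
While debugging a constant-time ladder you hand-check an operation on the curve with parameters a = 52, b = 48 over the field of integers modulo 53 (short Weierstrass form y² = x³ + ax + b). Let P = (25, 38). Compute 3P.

Repeated addition: build up to 3P.
2P: tangent at (25, 38): λ = (3·25² + 52)/(2·38) ≡ 19/23. 23⁻¹ ≡ 30 (mod 53) since 23·30 = 690 ≡ 1, so λ ≡ 19·30 ≡ 40.
  x = λ² - 25 - 25 = 1600 - 50 ≡ 13; y = λ·(25 - 13) - 38 ≡ 18. → (13, 18)
3P: (13, 18) + (25, 38). λ = (38 - 18)/(25 - 13) ≡ 20/12 mod 53. 12⁻¹ ≡ 31 (mod 53), so λ ≡ 37.
  x = λ² - 13 - 25 = 1369 - 38 ≡ 6; y = λ·(13 - 6) - 18 ≡ 29. → (6, 29)

(6, 29)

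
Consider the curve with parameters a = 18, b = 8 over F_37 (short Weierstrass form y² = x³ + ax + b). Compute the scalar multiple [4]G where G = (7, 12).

(7, 25)

Double-and-add on 4 = (100)₂. Start with G = (7, 12) for the leading 1-bit.
double: tangent at (7, 12): λ = (3·7² + 18)/(2·12) ≡ 17/24. 24⁻¹ ≡ 17 (mod 37), so λ ≡ 17·17 ≡ 30.
  x = λ² - 7 - 7 = 900 - 14 ≡ 35; y = λ·(7 - 35) - 12 ≡ 36. → (35, 36)
double: tangent at (35, 36): λ = (3·35² + 18)/(2·36) ≡ 30/35. 35⁻¹ ≡ 18 (mod 37), so λ ≡ 30·18 ≡ 22.
  x = λ² - 35 - 35 = 484 - 70 ≡ 7; y = λ·(35 - 7) - 36 ≡ 25. → (7, 25)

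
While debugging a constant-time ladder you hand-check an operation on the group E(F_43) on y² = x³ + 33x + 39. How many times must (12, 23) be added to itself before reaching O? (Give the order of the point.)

6

2P: tangent at (12, 23): λ = (3·12² + 33)/(2·23) ≡ 35/3. 3⁻¹ ≡ 29 (mod 43) since 3·29 = 87 ≡ 1, so λ ≡ 35·29 ≡ 26.
  x = λ² - 12 - 12 = 676 - 24 ≡ 7; y = λ·(12 - 7) - 23 ≡ 21. → (7, 21)
3P: (7, 21) + (12, 23). λ = (23 - 21)/(12 - 7) ≡ 2/5 mod 43. 5⁻¹ ≡ 26 (mod 43) since 5·26 = 130 ≡ 1, so λ ≡ 9.
  x = λ² - 7 - 12 = 81 - 19 ≡ 19; y = λ·(7 - 19) - 21 ≡ 0. → (19, 0)
4P: (19, 0) + (12, 23). λ = (23 - 0)/(12 - 19) ≡ 23/36 mod 43. 36⁻¹ ≡ 6 (mod 43) since 36·6 = 216 ≡ 1, so λ ≡ 9.
  x = λ² - 19 - 12 = 81 - 31 ≡ 7; y = λ·(19 - 7) - 0 ≡ 22. → (7, 22)
5P: (7, 22) + (12, 23). λ = (23 - 22)/(12 - 7) ≡ 1/5 mod 43. 5⁻¹ ≡ 26 (mod 43), so λ ≡ 26.
  x = λ² - 7 - 12 = 676 - 19 ≡ 12; y = λ·(7 - 12) - 22 ≡ 20. → (12, 20)
6P: (12, 20) + (12, 23): same x and y₁ ≡ -y₂, so the sum is O.
6P = O, so the order is 6.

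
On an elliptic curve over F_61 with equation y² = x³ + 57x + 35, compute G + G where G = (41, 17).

tangent at (41, 17): λ = (3·41² + 57)/(2·17) ≡ 37/34. 34⁻¹ ≡ 9 (mod 61), so λ ≡ 37·9 ≡ 28.
  x = λ² - 41 - 41 = 784 - 82 ≡ 31; y = λ·(41 - 31) - 17 ≡ 19. → (31, 19)

(31, 19)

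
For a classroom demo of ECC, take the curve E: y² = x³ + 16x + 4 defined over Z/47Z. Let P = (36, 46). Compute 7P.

(36, 46)

Double-and-add on 7 = (111)₂. Start with P = (36, 46) for the leading 1-bit.
double: tangent at (36, 46): λ = (3·36² + 16)/(2·46) ≡ 3/45. 45⁻¹ ≡ 23 (mod 47), so λ ≡ 3·23 ≡ 22.
  x = λ² - 36 - 36 = 484 - 72 ≡ 36; y = λ·(36 - 36) - 46 ≡ 1. → (36, 1)
add P: (36, 1) + (36, 46): same x and y₁ ≡ -y₂, so the sum is 𝒪.
double: 𝒪 + 𝒪 = 𝒪 (identity).
add P: 𝒪 + (36, 46) = (36, 46) (identity).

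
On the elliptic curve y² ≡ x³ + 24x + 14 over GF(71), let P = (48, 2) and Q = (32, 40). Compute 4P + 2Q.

(13, 31)

First 4P:
Double-and-add on 4 = (100)₂. Start with P = (48, 2) for the leading 1-bit.
double: tangent at (48, 2): λ = (3·48² + 24)/(2·2) ≡ 49/4. 4⁻¹ ≡ 18 (mod 71), so λ ≡ 49·18 ≡ 30.
  x = λ² - 48 - 48 = 900 - 96 ≡ 23; y = λ·(48 - 23) - 2 ≡ 38. → (23, 38)
double: tangent at (23, 38): λ = (3·23² + 24)/(2·38) ≡ 49/5. 5⁻¹ ≡ 57 (mod 71), so λ ≡ 49·57 ≡ 24.
  x = λ² - 23 - 23 = 576 - 46 ≡ 33; y = λ·(23 - 33) - 38 ≡ 6. → (33, 6)
4P = (33, 6).
Next 2Q:
Repeated addition: build up to 2Q.
2Q: tangent at (32, 40): λ = (3·32² + 24)/(2·40) ≡ 43/9. 9⁻¹ ≡ 8 (mod 71) since 9·8 = 72 ≡ 1, so λ ≡ 43·8 ≡ 60.
  x = λ² - 32 - 32 = 3600 - 64 ≡ 57; y = λ·(32 - 57) - 40 ≡ 22. → (57, 22)
2Q = (57, 22).
Finally 4P + 2Q:
(33, 6) + (57, 22). λ = (22 - 6)/(57 - 33) ≡ 16/24 mod 71. 24⁻¹ ≡ 3 (mod 71), so λ ≡ 48.
  x = λ² - 33 - 57 = 2304 - 90 ≡ 13; y = λ·(33 - 13) - 6 ≡ 31. → (13, 31)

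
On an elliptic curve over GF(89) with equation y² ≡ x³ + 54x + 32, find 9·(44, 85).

Write P = (44, 85).
Repeated addition: build up to 9P.
2P: tangent at (44, 85): λ = (3·44² + 54)/(2·85) ≡ 77/81. 81⁻¹ ≡ 11 (mod 89), so λ ≡ 77·11 ≡ 46.
  x = λ² - 44 - 44 = 2116 - 88 ≡ 70; y = λ·(44 - 70) - 85 ≡ 54. → (70, 54)
3P: (70, 54) + (44, 85). λ = (85 - 54)/(44 - 70) ≡ 31/63 mod 89. 63⁻¹ ≡ 65 (mod 89) since 63·65 = 4095 ≡ 1, so λ ≡ 57.
  x = λ² - 70 - 44 = 3249 - 114 ≡ 20; y = λ·(70 - 20) - 54 ≡ 37. → (20, 37)
4P: (20, 37) + (44, 85). λ = (85 - 37)/(44 - 20) ≡ 48/24 mod 89. 24⁻¹ ≡ 26 (mod 89), so λ ≡ 2.
  x = λ² - 20 - 44 = 4 - 64 ≡ 29; y = λ·(20 - 29) - 37 ≡ 34. → (29, 34)
5P: (29, 34) + (44, 85). λ = (85 - 34)/(44 - 29) ≡ 51/15 mod 89. 15⁻¹ ≡ 6 (mod 89) since 15·6 = 90 ≡ 1, so λ ≡ 39.
  x = λ² - 29 - 44 = 1521 - 73 ≡ 24; y = λ·(29 - 24) - 34 ≡ 72. → (24, 72)
6P: (24, 72) + (44, 85). λ = (85 - 72)/(44 - 24) ≡ 13/20 mod 89. 20⁻¹ ≡ 49 (mod 89) since 20·49 = 980 ≡ 1, so λ ≡ 14.
  x = λ² - 24 - 44 = 196 - 68 ≡ 39; y = λ·(24 - 39) - 72 ≡ 74. → (39, 74)
7P: (39, 74) + (44, 85). λ = (85 - 74)/(44 - 39) ≡ 11/5 mod 89. 5⁻¹ ≡ 18 (mod 89), so λ ≡ 20.
  x = λ² - 39 - 44 = 400 - 83 ≡ 50; y = λ·(39 - 50) - 74 ≡ 62. → (50, 62)
8P: (50, 62) + (44, 85). λ = (85 - 62)/(44 - 50) ≡ 23/83 mod 89. 83⁻¹ ≡ 74 (mod 89), so λ ≡ 11.
  x = λ² - 50 - 44 = 121 - 94 ≡ 27; y = λ·(50 - 27) - 62 ≡ 13. → (27, 13)
9P: (27, 13) + (44, 85). λ = (85 - 13)/(44 - 27) ≡ 72/17 mod 89. 17⁻¹ ≡ 21 (mod 89), so λ ≡ 88.
  x = λ² - 27 - 44 = 7744 - 71 ≡ 19; y = λ·(27 - 19) - 13 ≡ 68. → (19, 68)

(19, 68)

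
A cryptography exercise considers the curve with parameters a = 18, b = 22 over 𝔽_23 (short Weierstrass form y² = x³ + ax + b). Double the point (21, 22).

(22, 16)

tangent at (21, 22): λ = (3·21² + 18)/(2·22) ≡ 7/21. 21⁻¹ ≡ 11 (mod 23) since 21·11 = 231 ≡ 1, so λ ≡ 7·11 ≡ 8.
  x = λ² - 21 - 21 = 64 - 42 ≡ 22; y = λ·(21 - 22) - 22 ≡ 16. → (22, 16)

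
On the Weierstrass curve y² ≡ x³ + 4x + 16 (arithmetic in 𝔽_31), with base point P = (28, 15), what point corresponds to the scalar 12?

Repeated addition: build up to 12P.
2P: tangent at (28, 15): λ = (3·28² + 4)/(2·15) ≡ 0/30. 30⁻¹ ≡ 30 (mod 31) since 30·30 = 900 ≡ 1, so λ ≡ 0·30 ≡ 0.
  x = λ² - 28 - 28 = 0 - 56 ≡ 6; y = λ·(28 - 6) - 15 ≡ 16. → (6, 16)
3P: (6, 16) + (28, 15). λ = (15 - 16)/(28 - 6) ≡ 30/22 mod 31. 22⁻¹ ≡ 24 (mod 31), so λ ≡ 7.
  x = λ² - 6 - 28 = 49 - 34 ≡ 15; y = λ·(6 - 15) - 16 ≡ 14. → (15, 14)
4P: (15, 14) + (28, 15). λ = (15 - 14)/(28 - 15) ≡ 1/13 mod 31. 13⁻¹ ≡ 12 (mod 31) since 13·12 = 156 ≡ 1, so λ ≡ 12.
  x = λ² - 15 - 28 = 144 - 43 ≡ 8; y = λ·(15 - 8) - 14 ≡ 8. → (8, 8)
5P: (8, 8) + (28, 15). λ = (15 - 8)/(28 - 8) ≡ 7/20 mod 31. 20⁻¹ ≡ 14 (mod 31), so λ ≡ 5.
  x = λ² - 8 - 28 = 25 - 36 ≡ 20; y = λ·(8 - 20) - 8 ≡ 25. → (20, 25)
6P: (20, 25) + (28, 15). λ = (15 - 25)/(28 - 20) ≡ 21/8 mod 31. 8⁻¹ ≡ 4 (mod 31), so λ ≡ 22.
  x = λ² - 20 - 28 = 484 - 48 ≡ 2; y = λ·(20 - 2) - 25 ≡ 30. → (2, 30)
7P: (2, 30) + (28, 15). λ = (15 - 30)/(28 - 2) ≡ 16/26 mod 31. 26⁻¹ ≡ 6 (mod 31), so λ ≡ 3.
  x = λ² - 2 - 28 = 9 - 30 ≡ 10; y = λ·(2 - 10) - 30 ≡ 8. → (10, 8)
8P: (10, 8) + (28, 15). λ = (15 - 8)/(28 - 10) ≡ 7/18 mod 31. 18⁻¹ ≡ 19 (mod 31), so λ ≡ 9.
  x = λ² - 10 - 28 = 81 - 38 ≡ 12; y = λ·(10 - 12) - 8 ≡ 5. → (12, 5)
9P: (12, 5) + (28, 15). λ = (15 - 5)/(28 - 12) ≡ 10/16 mod 31. 16⁻¹ ≡ 2 (mod 31), so λ ≡ 20.
  x = λ² - 12 - 28 = 400 - 40 ≡ 19; y = λ·(12 - 19) - 5 ≡ 10. → (19, 10)
10P: (19, 10) + (28, 15). λ = (15 - 10)/(28 - 19) ≡ 5/9 mod 31. 9⁻¹ ≡ 7 (mod 31) since 9·7 = 63 ≡ 1, so λ ≡ 4.
  x = λ² - 19 - 28 = 16 - 47 ≡ 0; y = λ·(19 - 0) - 10 ≡ 4. → (0, 4)
11P: (0, 4) + (28, 15). λ = (15 - 4)/(28 - 0) ≡ 11/28 mod 31. 28⁻¹ ≡ 10 (mod 31), so λ ≡ 17.
  x = λ² - 0 - 28 = 289 - 28 ≡ 13; y = λ·(0 - 13) - 4 ≡ 23. → (13, 23)
12P: (13, 23) + (28, 15). λ = (15 - 23)/(28 - 13) ≡ 23/15 mod 31. 15⁻¹ ≡ 29 (mod 31) since 15·29 = 435 ≡ 1, so λ ≡ 16.
  x = λ² - 13 - 28 = 256 - 41 ≡ 29; y = λ·(13 - 29) - 23 ≡ 0. → (29, 0)

(29, 0)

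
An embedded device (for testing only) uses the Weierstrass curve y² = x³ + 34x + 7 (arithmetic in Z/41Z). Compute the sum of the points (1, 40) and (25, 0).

(1, 40) + (25, 0). λ = (0 - 40)/(25 - 1) ≡ 1/24 mod 41. 24⁻¹ ≡ 12 (mod 41) since 24·12 = 288 ≡ 1, so λ ≡ 12.
  x = λ² - 1 - 25 = 144 - 26 ≡ 36; y = λ·(1 - 36) - 40 ≡ 32. → (36, 32)

(36, 32)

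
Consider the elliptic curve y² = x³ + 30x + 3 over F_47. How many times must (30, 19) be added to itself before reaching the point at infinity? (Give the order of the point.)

11

2P: tangent at (30, 19): λ = (3·30² + 30)/(2·19) ≡ 4/38. 38⁻¹ ≡ 26 (mod 47), so λ ≡ 4·26 ≡ 10.
  x = λ² - 30 - 30 = 100 - 60 ≡ 40; y = λ·(30 - 40) - 19 ≡ 22. → (40, 22)
3P: (40, 22) + (30, 19). λ = (19 - 22)/(30 - 40) ≡ 44/37 mod 47. 37⁻¹ ≡ 14 (mod 47), so λ ≡ 5.
  x = λ² - 40 - 30 = 25 - 70 ≡ 2; y = λ·(40 - 2) - 22 ≡ 27. → (2, 27)
4P: (2, 27) + (30, 19). λ = (19 - 27)/(30 - 2) ≡ 39/28 mod 47. 28⁻¹ ≡ 42 (mod 47), so λ ≡ 40.
  x = λ² - 2 - 30 = 1600 - 32 ≡ 17; y = λ·(2 - 17) - 27 ≡ 31. → (17, 31)
5P: (17, 31) + (30, 19). λ = (19 - 31)/(30 - 17) ≡ 35/13 mod 47. 13⁻¹ ≡ 29 (mod 47) since 13·29 = 377 ≡ 1, so λ ≡ 28.
  x = λ² - 17 - 30 = 784 - 47 ≡ 32; y = λ·(17 - 32) - 31 ≡ 19. → (32, 19)
6P: (32, 19) + (30, 19). λ = (19 - 19)/(30 - 32) ≡ 0/45 mod 47. 45⁻¹ ≡ 23 (mod 47) since 45·23 = 1035 ≡ 1, so λ ≡ 0.
  x = λ² - 32 - 30 = 0 - 62 ≡ 32; y = λ·(32 - 32) - 19 ≡ 28. → (32, 28)
7P: (32, 28) + (30, 19). λ = (19 - 28)/(30 - 32) ≡ 38/45 mod 47. 45⁻¹ ≡ 23 (mod 47) since 45·23 = 1035 ≡ 1, so λ ≡ 28.
  x = λ² - 32 - 30 = 784 - 62 ≡ 17; y = λ·(32 - 17) - 28 ≡ 16. → (17, 16)
8P: (17, 16) + (30, 19). λ = (19 - 16)/(30 - 17) ≡ 3/13 mod 47. 13⁻¹ ≡ 29 (mod 47) since 13·29 = 377 ≡ 1, so λ ≡ 40.
  x = λ² - 17 - 30 = 1600 - 47 ≡ 2; y = λ·(17 - 2) - 16 ≡ 20. → (2, 20)
9P: (2, 20) + (30, 19). λ = (19 - 20)/(30 - 2) ≡ 46/28 mod 47. 28⁻¹ ≡ 42 (mod 47) since 28·42 = 1176 ≡ 1, so λ ≡ 5.
  x = λ² - 2 - 30 = 25 - 32 ≡ 40; y = λ·(2 - 40) - 20 ≡ 25. → (40, 25)
10P: (40, 25) + (30, 19). λ = (19 - 25)/(30 - 40) ≡ 41/37 mod 47. 37⁻¹ ≡ 14 (mod 47), so λ ≡ 10.
  x = λ² - 40 - 30 = 100 - 70 ≡ 30; y = λ·(40 - 30) - 25 ≡ 28. → (30, 28)
11P: (30, 28) + (30, 19): same x and y₁ ≡ -y₂, so the sum is the point at infinity.
11P = the point at infinity, so the order is 11.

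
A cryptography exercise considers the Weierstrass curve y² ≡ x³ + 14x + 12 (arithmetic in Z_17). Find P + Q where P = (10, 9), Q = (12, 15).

(4, 9)

(10, 9) + (12, 15). λ = (15 - 9)/(12 - 10) ≡ 6/2 mod 17. 2⁻¹ ≡ 9 (mod 17), so λ ≡ 3.
  x = λ² - 10 - 12 = 9 - 22 ≡ 4; y = λ·(10 - 4) - 9 ≡ 9. → (4, 9)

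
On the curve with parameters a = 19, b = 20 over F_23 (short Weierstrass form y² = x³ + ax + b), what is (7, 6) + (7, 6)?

tangent at (7, 6): λ = (3·7² + 19)/(2·6) ≡ 5/12. 12⁻¹ ≡ 2 (mod 23) since 12·2 = 24 ≡ 1, so λ ≡ 5·2 ≡ 10.
  x = λ² - 7 - 7 = 100 - 14 ≡ 17; y = λ·(7 - 17) - 6 ≡ 9. → (17, 9)

(17, 9)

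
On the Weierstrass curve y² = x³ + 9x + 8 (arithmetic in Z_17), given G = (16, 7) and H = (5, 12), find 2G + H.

(9, 11)

First 2G:
Repeated addition: build up to 2G.
2G: tangent at (16, 7): λ = (3·16² + 9)/(2·7) ≡ 12/14. 14⁻¹ ≡ 11 (mod 17) since 14·11 = 154 ≡ 1, so λ ≡ 12·11 ≡ 13.
  x = λ² - 16 - 16 = 169 - 32 ≡ 1; y = λ·(16 - 1) - 7 ≡ 1. → (1, 1)
2G = (1, 1).
Finally 2G + H:
(1, 1) + (5, 12). λ = (12 - 1)/(5 - 1) ≡ 11/4 mod 17. 4⁻¹ ≡ 13 (mod 17), so λ ≡ 7.
  x = λ² - 1 - 5 = 49 - 6 ≡ 9; y = λ·(1 - 9) - 1 ≡ 11. → (9, 11)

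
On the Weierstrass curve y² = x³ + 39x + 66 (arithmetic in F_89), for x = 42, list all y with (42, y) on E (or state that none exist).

x³ + 39x + 66 = 75792 ≡ 53 (mod 89).
Square roots of 53 mod 89: 26 and 63 (since 26² = 676 ≡ 53).

26, 63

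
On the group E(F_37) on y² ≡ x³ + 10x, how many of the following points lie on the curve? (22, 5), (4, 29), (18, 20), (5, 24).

0

(22, 5): 5² ≡ 25, rhs ≡ 27 → off.
(4, 29): 29² ≡ 27, rhs ≡ 30 → off.
(18, 20): 20² ≡ 30, rhs ≡ 18 → off.
(5, 24): 24² ≡ 21, rhs ≡ 27 → off.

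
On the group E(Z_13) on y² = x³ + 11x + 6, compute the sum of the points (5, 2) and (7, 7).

(5, 2) + (7, 7). λ = (7 - 2)/(7 - 5) ≡ 5/2 mod 13. 2⁻¹ ≡ 7 (mod 13) since 2·7 = 14 ≡ 1, so λ ≡ 9.
  x = λ² - 5 - 7 = 81 - 12 ≡ 4; y = λ·(5 - 4) - 2 ≡ 7. → (4, 7)

(4, 7)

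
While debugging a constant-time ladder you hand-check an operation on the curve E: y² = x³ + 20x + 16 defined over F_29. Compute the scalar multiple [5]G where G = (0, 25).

Repeated addition: build up to 5G.
2G: tangent at (0, 25): λ = (3·0² + 20)/(2·25) ≡ 20/21. 21⁻¹ ≡ 18 (mod 29), so λ ≡ 20·18 ≡ 12.
  x = λ² - 0 - 0 = 144 - 0 ≡ 28; y = λ·(0 - 28) - 25 ≡ 16. → (28, 16)
3G: (28, 16) + (0, 25). λ = (25 - 16)/(0 - 28) ≡ 9/1 mod 29. 1⁻¹ ≡ 1 (mod 29), so λ ≡ 9.
  x = λ² - 28 - 0 = 81 - 28 ≡ 24; y = λ·(28 - 24) - 16 ≡ 20. → (24, 20)
4G: (24, 20) + (0, 25). λ = (25 - 20)/(0 - 24) ≡ 5/5 mod 29. 5⁻¹ ≡ 6 (mod 29), so λ ≡ 1.
  x = λ² - 24 - 0 = 1 - 24 ≡ 6; y = λ·(24 - 6) - 20 ≡ 27. → (6, 27)
5G: (6, 27) + (0, 25). λ = (25 - 27)/(0 - 6) ≡ 27/23 mod 29. 23⁻¹ ≡ 24 (mod 29), so λ ≡ 10.
  x = λ² - 6 - 0 = 100 - 6 ≡ 7; y = λ·(6 - 7) - 27 ≡ 21. → (7, 21)

(7, 21)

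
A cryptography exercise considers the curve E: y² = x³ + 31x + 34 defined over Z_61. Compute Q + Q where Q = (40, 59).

(51, 35)

tangent at (40, 59): λ = (3·40² + 31)/(2·59) ≡ 12/57. 57⁻¹ ≡ 15 (mod 61) since 57·15 = 855 ≡ 1, so λ ≡ 12·15 ≡ 58.
  x = λ² - 40 - 40 = 3364 - 80 ≡ 51; y = λ·(40 - 51) - 59 ≡ 35. → (51, 35)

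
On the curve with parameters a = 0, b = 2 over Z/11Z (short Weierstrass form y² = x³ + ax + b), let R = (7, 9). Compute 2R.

(9, 4)

tangent at (7, 9): λ = (3·7² + 0)/(2·9) ≡ 4/7. 7⁻¹ ≡ 8 (mod 11) since 7·8 = 56 ≡ 1, so λ ≡ 4·8 ≡ 10.
  x = λ² - 7 - 7 = 100 - 14 ≡ 9; y = λ·(7 - 9) - 9 ≡ 4. → (9, 4)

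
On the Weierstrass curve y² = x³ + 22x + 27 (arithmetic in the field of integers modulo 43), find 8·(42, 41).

(2, 37)

Write Q = (42, 41).
Double-and-add on 8 = (1000)₂. Start with Q = (42, 41) for the leading 1-bit.
double: tangent at (42, 41): λ = (3·42² + 22)/(2·41) ≡ 25/39. 39⁻¹ ≡ 32 (mod 43), so λ ≡ 25·32 ≡ 26.
  x = λ² - 42 - 42 = 676 - 84 ≡ 33; y = λ·(42 - 33) - 41 ≡ 21. → (33, 21)
double: tangent at (33, 21): λ = (3·33² + 22)/(2·21) ≡ 21/42. 42⁻¹ ≡ 42 (mod 43) since 42·42 = 1764 ≡ 1, so λ ≡ 21·42 ≡ 22.
  x = λ² - 33 - 33 = 484 - 66 ≡ 31; y = λ·(33 - 31) - 21 ≡ 23. → (31, 23)
double: tangent at (31, 23): λ = (3·31² + 22)/(2·23) ≡ 24/3. 3⁻¹ ≡ 29 (mod 43), so λ ≡ 24·29 ≡ 8.
  x = λ² - 31 - 31 = 64 - 62 ≡ 2; y = λ·(31 - 2) - 23 ≡ 37. → (2, 37)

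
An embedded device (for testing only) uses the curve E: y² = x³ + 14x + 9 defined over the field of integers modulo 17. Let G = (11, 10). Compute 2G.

tangent at (11, 10): λ = (3·11² + 14)/(2·10) ≡ 3/3. 3⁻¹ ≡ 6 (mod 17), so λ ≡ 3·6 ≡ 1.
  x = λ² - 11 - 11 = 1 - 22 ≡ 13; y = λ·(11 - 13) - 10 ≡ 5. → (13, 5)

(13, 5)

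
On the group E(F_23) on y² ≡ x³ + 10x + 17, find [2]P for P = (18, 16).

tangent at (18, 16): λ = (3·18² + 10)/(2·16) ≡ 16/9. 9⁻¹ ≡ 18 (mod 23), so λ ≡ 16·18 ≡ 12.
  x = λ² - 18 - 18 = 144 - 36 ≡ 16; y = λ·(18 - 16) - 16 ≡ 8. → (16, 8)

(16, 8)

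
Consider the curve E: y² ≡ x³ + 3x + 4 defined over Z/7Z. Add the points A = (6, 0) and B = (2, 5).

(1, 6)

(6, 0) + (2, 5). λ = (5 - 0)/(2 - 6) ≡ 5/3 mod 7. 3⁻¹ ≡ 5 (mod 7), so λ ≡ 4.
  x = λ² - 6 - 2 = 16 - 8 ≡ 1; y = λ·(6 - 1) - 0 ≡ 6. → (1, 6)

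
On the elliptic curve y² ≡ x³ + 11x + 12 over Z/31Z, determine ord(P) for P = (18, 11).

2P: tangent at (18, 11): λ = (3·18² + 11)/(2·11) ≡ 22/22. 22⁻¹ ≡ 24 (mod 31), so λ ≡ 22·24 ≡ 1.
  x = λ² - 18 - 18 = 1 - 36 ≡ 27; y = λ·(18 - 27) - 11 ≡ 11. → (27, 11)
3P: (27, 11) + (18, 11). λ = (11 - 11)/(18 - 27) ≡ 0/22 mod 31. 22⁻¹ ≡ 24 (mod 31), so λ ≡ 0.
  x = λ² - 27 - 18 = 0 - 45 ≡ 17; y = λ·(27 - 17) - 11 ≡ 20. → (17, 20)
4P: (17, 20) + (18, 11). λ = (11 - 20)/(18 - 17) ≡ 22/1 mod 31. 1⁻¹ ≡ 1 (mod 31), so λ ≡ 22.
  x = λ² - 17 - 18 = 484 - 35 ≡ 15; y = λ·(17 - 15) - 20 ≡ 24. → (15, 24)
5P: (15, 24) + (18, 11). λ = (11 - 24)/(18 - 15) ≡ 18/3 mod 31. 3⁻¹ ≡ 21 (mod 31), so λ ≡ 6.
  x = λ² - 15 - 18 = 36 - 33 ≡ 3; y = λ·(15 - 3) - 24 ≡ 17. → (3, 17)
6P: (3, 17) + (18, 11). λ = (11 - 17)/(18 - 3) ≡ 25/15 mod 31. 15⁻¹ ≡ 29 (mod 31), so λ ≡ 12.
  x = λ² - 3 - 18 = 144 - 21 ≡ 30; y = λ·(3 - 30) - 17 ≡ 0. → (30, 0)
7P: (30, 0) + (18, 11). λ = (11 - 0)/(18 - 30) ≡ 11/19 mod 31. 19⁻¹ ≡ 18 (mod 31), so λ ≡ 12.
  x = λ² - 30 - 18 = 144 - 48 ≡ 3; y = λ·(30 - 3) - 0 ≡ 14. → (3, 14)
8P: (3, 14) + (18, 11). λ = (11 - 14)/(18 - 3) ≡ 28/15 mod 31. 15⁻¹ ≡ 29 (mod 31), so λ ≡ 6.
  x = λ² - 3 - 18 = 36 - 21 ≡ 15; y = λ·(3 - 15) - 14 ≡ 7. → (15, 7)
9P: (15, 7) + (18, 11). λ = (11 - 7)/(18 - 15) ≡ 4/3 mod 31. 3⁻¹ ≡ 21 (mod 31), so λ ≡ 22.
  x = λ² - 15 - 18 = 484 - 33 ≡ 17; y = λ·(15 - 17) - 7 ≡ 11. → (17, 11)
10P: (17, 11) + (18, 11). λ = (11 - 11)/(18 - 17) ≡ 0/1 mod 31. 1⁻¹ ≡ 1 (mod 31) since 1·1 = 1 ≡ 1, so λ ≡ 0.
  x = λ² - 17 - 18 = 0 - 35 ≡ 27; y = λ·(17 - 27) - 11 ≡ 20. → (27, 20)
11P: (27, 20) + (18, 11). λ = (11 - 20)/(18 - 27) ≡ 22/22 mod 31. 22⁻¹ ≡ 24 (mod 31) since 22·24 = 528 ≡ 1, so λ ≡ 1.
  x = λ² - 27 - 18 = 1 - 45 ≡ 18; y = λ·(27 - 18) - 20 ≡ 20. → (18, 20)
12P: (18, 20) + (18, 11): same x and y₁ ≡ -y₂, so the sum is O.
12P = O, so the order is 12.

12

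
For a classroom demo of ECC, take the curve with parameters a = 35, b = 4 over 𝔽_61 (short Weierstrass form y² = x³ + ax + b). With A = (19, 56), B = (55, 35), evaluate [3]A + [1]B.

(8, 8)

First 3A:
Repeated addition: build up to 3A.
2A: tangent at (19, 56): λ = (3·19² + 35)/(2·56) ≡ 20/51. 51⁻¹ ≡ 6 (mod 61), so λ ≡ 20·6 ≡ 59.
  x = λ² - 19 - 19 = 3481 - 38 ≡ 27; y = λ·(19 - 27) - 56 ≡ 21. → (27, 21)
3A: (27, 21) + (19, 56). λ = (56 - 21)/(19 - 27) ≡ 35/53 mod 61. 53⁻¹ ≡ 38 (mod 61), so λ ≡ 49.
  x = λ² - 27 - 19 = 2401 - 46 ≡ 37; y = λ·(27 - 37) - 21 ≡ 38. → (37, 38)
3A = (37, 38).
Finally 3A + B:
(37, 38) + (55, 35). λ = (35 - 38)/(55 - 37) ≡ 58/18 mod 61. 18⁻¹ ≡ 17 (mod 61) since 18·17 = 306 ≡ 1, so λ ≡ 10.
  x = λ² - 37 - 55 = 100 - 92 ≡ 8; y = λ·(37 - 8) - 38 ≡ 8. → (8, 8)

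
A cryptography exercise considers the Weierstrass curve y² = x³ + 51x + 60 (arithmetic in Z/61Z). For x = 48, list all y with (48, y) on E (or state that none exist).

none

x³ + 51x + 60 = 113100 ≡ 6 (mod 61).
6 is a non-residue mod 61; no y exists.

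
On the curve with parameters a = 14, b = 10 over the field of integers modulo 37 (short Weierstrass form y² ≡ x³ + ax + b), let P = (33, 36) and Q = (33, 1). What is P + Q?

The two points share x = 33 and their y-coordinates satisfy 36 + 1 ≡ 0 (mod 37), so they are inverses. Their sum is O.

O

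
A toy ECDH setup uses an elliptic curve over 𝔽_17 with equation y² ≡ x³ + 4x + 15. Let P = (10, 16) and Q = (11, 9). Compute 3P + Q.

First 3P:
Repeated addition: build up to 3P.
2P: tangent at (10, 16): λ = (3·10² + 4)/(2·16) ≡ 15/15. 15⁻¹ ≡ 8 (mod 17) since 15·8 = 120 ≡ 1, so λ ≡ 15·8 ≡ 1.
  x = λ² - 10 - 10 = 1 - 20 ≡ 15; y = λ·(10 - 15) - 16 ≡ 13. → (15, 13)
3P: (15, 13) + (10, 16). λ = (16 - 13)/(10 - 15) ≡ 3/12 mod 17. 12⁻¹ ≡ 10 (mod 17), so λ ≡ 13.
  x = λ² - 15 - 10 = 169 - 25 ≡ 8; y = λ·(15 - 8) - 13 ≡ 10. → (8, 10)
3P = (8, 10).
Finally 3P + Q:
(8, 10) + (11, 9). λ = (9 - 10)/(11 - 8) ≡ 16/3 mod 17. 3⁻¹ ≡ 6 (mod 17) since 3·6 = 18 ≡ 1, so λ ≡ 11.
  x = λ² - 8 - 11 = 121 - 19 ≡ 0; y = λ·(8 - 0) - 10 ≡ 10. → (0, 10)

(0, 10)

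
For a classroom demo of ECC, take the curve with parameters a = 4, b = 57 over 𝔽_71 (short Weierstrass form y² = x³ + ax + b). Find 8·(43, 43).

(55, 21)

Write P = (43, 43).
Repeated addition: build up to 8P.
2P: tangent at (43, 43): λ = (3·43² + 4)/(2·43) ≡ 13/15. 15⁻¹ ≡ 19 (mod 71), so λ ≡ 13·19 ≡ 34.
  x = λ² - 43 - 43 = 1156 - 86 ≡ 5; y = λ·(43 - 5) - 43 ≡ 42. → (5, 42)
3P: (5, 42) + (43, 43). λ = (43 - 42)/(43 - 5) ≡ 1/38 mod 71. 38⁻¹ ≡ 43 (mod 71), so λ ≡ 43.
  x = λ² - 5 - 43 = 1849 - 48 ≡ 26; y = λ·(5 - 26) - 42 ≡ 49. → (26, 49)
4P: (26, 49) + (43, 43). λ = (43 - 49)/(43 - 26) ≡ 65/17 mod 71. 17⁻¹ ≡ 46 (mod 71), so λ ≡ 8.
  x = λ² - 26 - 43 = 64 - 69 ≡ 66; y = λ·(26 - 66) - 49 ≡ 57. → (66, 57)
5P: (66, 57) + (43, 43). λ = (43 - 57)/(43 - 66) ≡ 57/48 mod 71. 48⁻¹ ≡ 37 (mod 71) since 48·37 = 1776 ≡ 1, so λ ≡ 50.
  x = λ² - 66 - 43 = 2500 - 109 ≡ 48; y = λ·(66 - 48) - 57 ≡ 62. → (48, 62)
6P: (48, 62) + (43, 43). λ = (43 - 62)/(43 - 48) ≡ 52/66 mod 71. 66⁻¹ ≡ 14 (mod 71), so λ ≡ 18.
  x = λ² - 48 - 43 = 324 - 91 ≡ 20; y = λ·(48 - 20) - 62 ≡ 16. → (20, 16)
7P: (20, 16) + (43, 43). λ = (43 - 16)/(43 - 20) ≡ 27/23 mod 71. 23⁻¹ ≡ 34 (mod 71), so λ ≡ 66.
  x = λ² - 20 - 43 = 4356 - 63 ≡ 33; y = λ·(20 - 33) - 16 ≡ 49. → (33, 49)
8P: (33, 49) + (43, 43). λ = (43 - 49)/(43 - 33) ≡ 65/10 mod 71. 10⁻¹ ≡ 64 (mod 71) since 10·64 = 640 ≡ 1, so λ ≡ 42.
  x = λ² - 33 - 43 = 1764 - 76 ≡ 55; y = λ·(33 - 55) - 49 ≡ 21. → (55, 21)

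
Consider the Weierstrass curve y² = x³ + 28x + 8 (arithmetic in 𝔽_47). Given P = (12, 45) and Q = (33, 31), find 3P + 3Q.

(33, 16)

First 3P:
Repeated addition: build up to 3P.
2P: tangent at (12, 45): λ = (3·12² + 28)/(2·45) ≡ 37/43. 43⁻¹ ≡ 35 (mod 47), so λ ≡ 37·35 ≡ 26.
  x = λ² - 12 - 12 = 676 - 24 ≡ 41; y = λ·(12 - 41) - 45 ≡ 0. → (41, 0)
3P: (41, 0) + (12, 45). λ = (45 - 0)/(12 - 41) ≡ 45/18 mod 47. 18⁻¹ ≡ 34 (mod 47) since 18·34 = 612 ≡ 1, so λ ≡ 26.
  x = λ² - 41 - 12 = 676 - 53 ≡ 12; y = λ·(41 - 12) - 0 ≡ 2. → (12, 2)
3P = (12, 2).
Next 3Q:
Repeated addition: build up to 3Q.
2Q: tangent at (33, 31): λ = (3·33² + 28)/(2·31) ≡ 5/15. 15⁻¹ ≡ 22 (mod 47), so λ ≡ 5·22 ≡ 16.
  x = λ² - 33 - 33 = 256 - 66 ≡ 2; y = λ·(33 - 2) - 31 ≡ 42. → (2, 42)
3Q: (2, 42) + (33, 31). λ = (31 - 42)/(33 - 2) ≡ 36/31 mod 47. 31⁻¹ ≡ 44 (mod 47), so λ ≡ 33.
  x = λ² - 2 - 33 = 1089 - 35 ≡ 20; y = λ·(2 - 20) - 42 ≡ 22. → (20, 22)
3Q = (20, 22).
Finally 3P + 3Q:
(12, 2) + (20, 22). λ = (22 - 2)/(20 - 12) ≡ 20/8 mod 47. 8⁻¹ ≡ 6 (mod 47) since 8·6 = 48 ≡ 1, so λ ≡ 26.
  x = λ² - 12 - 20 = 676 - 32 ≡ 33; y = λ·(12 - 33) - 2 ≡ 16. → (33, 16)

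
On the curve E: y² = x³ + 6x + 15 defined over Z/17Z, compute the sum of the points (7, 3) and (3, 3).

(7, 14)

(7, 3) + (3, 3). λ = (3 - 3)/(3 - 7) ≡ 0/13 mod 17. 13⁻¹ ≡ 4 (mod 17), so λ ≡ 0.
  x = λ² - 7 - 3 = 0 - 10 ≡ 7; y = λ·(7 - 7) - 3 ≡ 14. → (7, 14)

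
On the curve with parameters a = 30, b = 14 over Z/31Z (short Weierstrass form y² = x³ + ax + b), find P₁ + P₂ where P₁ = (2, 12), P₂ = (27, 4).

(21, 4)

(2, 12) + (27, 4). λ = (4 - 12)/(27 - 2) ≡ 23/25 mod 31. 25⁻¹ ≡ 5 (mod 31), so λ ≡ 22.
  x = λ² - 2 - 27 = 484 - 29 ≡ 21; y = λ·(2 - 21) - 12 ≡ 4. → (21, 4)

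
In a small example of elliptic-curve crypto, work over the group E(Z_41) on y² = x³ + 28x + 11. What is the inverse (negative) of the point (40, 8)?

(40, 33)

-(40, 8) = (40, -8 mod 41) = (40, 33).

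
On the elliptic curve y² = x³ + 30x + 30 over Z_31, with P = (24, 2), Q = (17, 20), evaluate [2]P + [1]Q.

First 2P:
Repeated addition: build up to 2P.
2P: tangent at (24, 2): λ = (3·24² + 30)/(2·2) ≡ 22/4. 4⁻¹ ≡ 8 (mod 31), so λ ≡ 22·8 ≡ 21.
  x = λ² - 24 - 24 = 441 - 48 ≡ 21; y = λ·(24 - 21) - 2 ≡ 30. → (21, 30)
2P = (21, 30).
Finally 2P + Q:
(21, 30) + (17, 20). λ = (20 - 30)/(17 - 21) ≡ 21/27 mod 31. 27⁻¹ ≡ 23 (mod 31), so λ ≡ 18.
  x = λ² - 21 - 17 = 324 - 38 ≡ 7; y = λ·(21 - 7) - 30 ≡ 5. → (7, 5)

(7, 5)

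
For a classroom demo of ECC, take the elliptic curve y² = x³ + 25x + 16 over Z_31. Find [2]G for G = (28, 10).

(14, 14)

tangent at (28, 10): λ = (3·28² + 25)/(2·10) ≡ 21/20. 20⁻¹ ≡ 14 (mod 31), so λ ≡ 21·14 ≡ 15.
  x = λ² - 28 - 28 = 225 - 56 ≡ 14; y = λ·(28 - 14) - 10 ≡ 14. → (14, 14)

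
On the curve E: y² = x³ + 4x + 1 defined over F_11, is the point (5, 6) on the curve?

y² = 6² ≡ 3; x³ + 4x + 1 = 146 ≡ 3 (mod 11). 3 = 3.

yes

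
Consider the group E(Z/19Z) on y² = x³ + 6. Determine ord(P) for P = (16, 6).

2P: tangent at (16, 6): λ = (3·16² + 0)/(2·6) ≡ 8/12. 12⁻¹ ≡ 8 (mod 19), so λ ≡ 8·8 ≡ 7.
  x = λ² - 16 - 16 = 49 - 32 ≡ 17; y = λ·(16 - 17) - 6 ≡ 6. → (17, 6)
3P: (17, 6) + (16, 6). λ = (6 - 6)/(16 - 17) ≡ 0/18 mod 19. 18⁻¹ ≡ 18 (mod 19) since 18·18 = 324 ≡ 1, so λ ≡ 0.
  x = λ² - 17 - 16 = 0 - 33 ≡ 5; y = λ·(17 - 5) - 6 ≡ 13. → (5, 13)
4P: (5, 13) + (16, 6). λ = (6 - 13)/(16 - 5) ≡ 12/11 mod 19. 11⁻¹ ≡ 7 (mod 19), so λ ≡ 8.
  x = λ² - 5 - 16 = 64 - 21 ≡ 5; y = λ·(5 - 5) - 13 ≡ 6. → (5, 6)
5P: (5, 6) + (16, 6). λ = (6 - 6)/(16 - 5) ≡ 0/11 mod 19. 11⁻¹ ≡ 7 (mod 19), so λ ≡ 0.
  x = λ² - 5 - 16 = 0 - 21 ≡ 17; y = λ·(5 - 17) - 6 ≡ 13. → (17, 13)
6P: (17, 13) + (16, 6). λ = (6 - 13)/(16 - 17) ≡ 12/18 mod 19. 18⁻¹ ≡ 18 (mod 19) since 18·18 = 324 ≡ 1, so λ ≡ 7.
  x = λ² - 17 - 16 = 49 - 33 ≡ 16; y = λ·(17 - 16) - 13 ≡ 13. → (16, 13)
7P: (16, 13) + (16, 6): same x and y₁ ≡ -y₂, so the sum is ∞.
7P = ∞, so the order is 7.

7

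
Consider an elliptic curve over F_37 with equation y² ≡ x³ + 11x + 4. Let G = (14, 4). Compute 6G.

(5, 6)

Repeated addition: build up to 6G.
2G: tangent at (14, 4): λ = (3·14² + 11)/(2·4) ≡ 7/8. 8⁻¹ ≡ 14 (mod 37), so λ ≡ 7·14 ≡ 24.
  x = λ² - 14 - 14 = 576 - 28 ≡ 30; y = λ·(14 - 30) - 4 ≡ 19. → (30, 19)
3G: (30, 19) + (14, 4). λ = (4 - 19)/(14 - 30) ≡ 22/21 mod 37. 21⁻¹ ≡ 30 (mod 37) since 21·30 = 630 ≡ 1, so λ ≡ 31.
  x = λ² - 30 - 14 = 961 - 44 ≡ 29; y = λ·(30 - 29) - 19 ≡ 12. → (29, 12)
4G: (29, 12) + (14, 4). λ = (4 - 12)/(14 - 29) ≡ 29/22 mod 37. 22⁻¹ ≡ 32 (mod 37), so λ ≡ 3.
  x = λ² - 29 - 14 = 9 - 43 ≡ 3; y = λ·(29 - 3) - 12 ≡ 29. → (3, 29)
5G: (3, 29) + (14, 4). λ = (4 - 29)/(14 - 3) ≡ 12/11 mod 37. 11⁻¹ ≡ 27 (mod 37), so λ ≡ 28.
  x = λ² - 3 - 14 = 784 - 17 ≡ 27; y = λ·(3 - 27) - 29 ≡ 2. → (27, 2)
6G: (27, 2) + (14, 4). λ = (4 - 2)/(14 - 27) ≡ 2/24 mod 37. 24⁻¹ ≡ 17 (mod 37) since 24·17 = 408 ≡ 1, so λ ≡ 34.
  x = λ² - 27 - 14 = 1156 - 41 ≡ 5; y = λ·(27 - 5) - 2 ≡ 6. → (5, 6)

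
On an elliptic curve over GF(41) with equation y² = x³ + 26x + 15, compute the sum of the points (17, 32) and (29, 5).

(17, 32) + (29, 5). λ = (5 - 32)/(29 - 17) ≡ 14/12 mod 41. 12⁻¹ ≡ 24 (mod 41) since 12·24 = 288 ≡ 1, so λ ≡ 8.
  x = λ² - 17 - 29 = 64 - 46 ≡ 18; y = λ·(17 - 18) - 32 ≡ 1. → (18, 1)

(18, 1)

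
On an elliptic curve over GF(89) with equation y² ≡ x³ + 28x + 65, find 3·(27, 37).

(56, 53)

Write Q = (27, 37).
Repeated addition: build up to 3Q.
2Q: tangent at (27, 37): λ = (3·27² + 28)/(2·37) ≡ 79/74. 74⁻¹ ≡ 83 (mod 89) since 74·83 = 6142 ≡ 1, so λ ≡ 79·83 ≡ 60.
  x = λ² - 27 - 27 = 3600 - 54 ≡ 75; y = λ·(27 - 75) - 37 ≡ 20. → (75, 20)
3Q: (75, 20) + (27, 37). λ = (37 - 20)/(27 - 75) ≡ 17/41 mod 89. 41⁻¹ ≡ 76 (mod 89), so λ ≡ 46.
  x = λ² - 75 - 27 = 2116 - 102 ≡ 56; y = λ·(75 - 56) - 20 ≡ 53. → (56, 53)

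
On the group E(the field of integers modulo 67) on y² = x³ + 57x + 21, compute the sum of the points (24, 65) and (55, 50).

(24, 65) + (55, 50). λ = (50 - 65)/(55 - 24) ≡ 52/31 mod 67. 31⁻¹ ≡ 13 (mod 67), so λ ≡ 6.
  x = λ² - 24 - 55 = 36 - 79 ≡ 24; y = λ·(24 - 24) - 65 ≡ 2. → (24, 2)

(24, 2)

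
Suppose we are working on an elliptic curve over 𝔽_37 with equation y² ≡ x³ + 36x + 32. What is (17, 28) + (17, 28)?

(15, 32)

tangent at (17, 28): λ = (3·17² + 36)/(2·28) ≡ 15/19. 19⁻¹ ≡ 2 (mod 37) since 19·2 = 38 ≡ 1, so λ ≡ 15·2 ≡ 30.
  x = λ² - 17 - 17 = 900 - 34 ≡ 15; y = λ·(17 - 15) - 28 ≡ 32. → (15, 32)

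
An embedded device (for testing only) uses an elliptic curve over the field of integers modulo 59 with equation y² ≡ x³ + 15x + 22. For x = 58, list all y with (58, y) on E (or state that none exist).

x³ + 15x + 22 = 196004 ≡ 6 (mod 59).
6 is a non-residue mod 59; no y exists.

none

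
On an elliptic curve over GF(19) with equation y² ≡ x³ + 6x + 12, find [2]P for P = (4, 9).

(1, 0)

tangent at (4, 9): λ = (3·4² + 6)/(2·9) ≡ 16/18. 18⁻¹ ≡ 18 (mod 19) since 18·18 = 324 ≡ 1, so λ ≡ 16·18 ≡ 3.
  x = λ² - 4 - 4 = 9 - 8 ≡ 1; y = λ·(4 - 1) - 9 ≡ 0. → (1, 0)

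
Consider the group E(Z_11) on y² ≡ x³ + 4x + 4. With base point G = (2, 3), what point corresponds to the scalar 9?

Double-and-add on 9 = (1001)₂. Start with G = (2, 3) for the leading 1-bit.
double: tangent at (2, 3): λ = (3·2² + 4)/(2·3) ≡ 5/6. 6⁻¹ ≡ 2 (mod 11), so λ ≡ 5·2 ≡ 10.
  x = λ² - 2 - 2 = 100 - 4 ≡ 8; y = λ·(2 - 8) - 3 ≡ 3. → (8, 3)
double: tangent at (8, 3): λ = (3·8² + 4)/(2·3) ≡ 9/6. 6⁻¹ ≡ 2 (mod 11) since 6·2 = 12 ≡ 1, so λ ≡ 9·2 ≡ 7.
  x = λ² - 8 - 8 = 49 - 16 ≡ 0; y = λ·(8 - 0) - 3 ≡ 9. → (0, 9)
double: tangent at (0, 9): λ = (3·0² + 4)/(2·9) ≡ 4/7. 7⁻¹ ≡ 8 (mod 11) since 7·8 = 56 ≡ 1, so λ ≡ 4·8 ≡ 10.
  x = λ² - 0 - 0 = 100 - 0 ≡ 1; y = λ·(0 - 1) - 9 ≡ 3. → (1, 3)
add G: (1, 3) + (2, 3). λ = (3 - 3)/(2 - 1) ≡ 0/1 mod 11. 1⁻¹ ≡ 1 (mod 11) since 1·1 = 1 ≡ 1, so λ ≡ 0.
  x = λ² - 1 - 2 = 0 - 3 ≡ 8; y = λ·(1 - 8) - 3 ≡ 8. → (8, 8)

(8, 8)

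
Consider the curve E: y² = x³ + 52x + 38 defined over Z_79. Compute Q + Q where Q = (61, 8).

(24, 69)

tangent at (61, 8): λ = (3·61² + 52)/(2·8) ≡ 76/16. 16⁻¹ ≡ 5 (mod 79) since 16·5 = 80 ≡ 1, so λ ≡ 76·5 ≡ 64.
  x = λ² - 61 - 61 = 4096 - 122 ≡ 24; y = λ·(61 - 24) - 8 ≡ 69. → (24, 69)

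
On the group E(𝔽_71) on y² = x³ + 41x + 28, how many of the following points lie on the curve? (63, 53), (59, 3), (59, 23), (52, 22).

(63, 53): 53² ≡ 40, rhs ≡ 40 → on.
(59, 3): 3² ≡ 9, rhs ≡ 9 → on.
(59, 23): 23² ≡ 32, rhs ≡ 9 → off.
(52, 22): 22² ≡ 58, rhs ≡ 58 → on.

3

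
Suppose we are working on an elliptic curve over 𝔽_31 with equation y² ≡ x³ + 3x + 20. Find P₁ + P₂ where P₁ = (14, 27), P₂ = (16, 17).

(26, 2)

(14, 27) + (16, 17). λ = (17 - 27)/(16 - 14) ≡ 21/2 mod 31. 2⁻¹ ≡ 16 (mod 31), so λ ≡ 26.
  x = λ² - 14 - 16 = 676 - 30 ≡ 26; y = λ·(14 - 26) - 27 ≡ 2. → (26, 2)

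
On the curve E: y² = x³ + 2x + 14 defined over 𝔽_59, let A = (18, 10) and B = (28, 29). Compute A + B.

(29, 34)

(18, 10) + (28, 29). λ = (29 - 10)/(28 - 18) ≡ 19/10 mod 59. 10⁻¹ ≡ 6 (mod 59), so λ ≡ 55.
  x = λ² - 18 - 28 = 3025 - 46 ≡ 29; y = λ·(18 - 29) - 10 ≡ 34. → (29, 34)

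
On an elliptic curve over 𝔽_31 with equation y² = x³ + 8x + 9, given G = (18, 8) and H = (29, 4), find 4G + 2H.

First 4G:
Double-and-add on 4 = (100)₂. Start with G = (18, 8) for the leading 1-bit.
double: tangent at (18, 8): λ = (3·18² + 8)/(2·8) ≡ 19/16. 16⁻¹ ≡ 2 (mod 31), so λ ≡ 19·2 ≡ 7.
  x = λ² - 18 - 18 = 49 - 36 ≡ 13; y = λ·(18 - 13) - 8 ≡ 27. → (13, 27)
double: tangent at (13, 27): λ = (3·13² + 8)/(2·27) ≡ 19/23. 23⁻¹ ≡ 27 (mod 31) since 23·27 = 621 ≡ 1, so λ ≡ 19·27 ≡ 17.
  x = λ² - 13 - 13 = 289 - 26 ≡ 15; y = λ·(13 - 15) - 27 ≡ 1. → (15, 1)
4G = (15, 1).
Next 2H:
Repeated addition: build up to 2H.
2H: tangent at (29, 4): λ = (3·29² + 8)/(2·4) ≡ 20/8. 8⁻¹ ≡ 4 (mod 31), so λ ≡ 20·4 ≡ 18.
  x = λ² - 29 - 29 = 324 - 58 ≡ 18; y = λ·(29 - 18) - 4 ≡ 8. → (18, 8)
2H = (18, 8).
Finally 4G + 2H:
(15, 1) + (18, 8). λ = (8 - 1)/(18 - 15) ≡ 7/3 mod 31. 3⁻¹ ≡ 21 (mod 31) since 3·21 = 63 ≡ 1, so λ ≡ 23.
  x = λ² - 15 - 18 = 529 - 33 ≡ 0; y = λ·(15 - 0) - 1 ≡ 3. → (0, 3)

(0, 3)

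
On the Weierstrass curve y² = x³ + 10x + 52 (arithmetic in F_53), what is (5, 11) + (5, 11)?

tangent at (5, 11): λ = (3·5² + 10)/(2·11) ≡ 32/22. 22⁻¹ ≡ 41 (mod 53), so λ ≡ 32·41 ≡ 40.
  x = λ² - 5 - 5 = 1600 - 10 ≡ 0; y = λ·(5 - 0) - 11 ≡ 30. → (0, 30)

(0, 30)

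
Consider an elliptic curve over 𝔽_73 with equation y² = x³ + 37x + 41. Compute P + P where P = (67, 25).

tangent at (67, 25): λ = (3·67² + 37)/(2·25) ≡ 72/50. 50⁻¹ ≡ 19 (mod 73), so λ ≡ 72·19 ≡ 54.
  x = λ² - 67 - 67 = 2916 - 134 ≡ 8; y = λ·(67 - 8) - 25 ≡ 22. → (8, 22)

(8, 22)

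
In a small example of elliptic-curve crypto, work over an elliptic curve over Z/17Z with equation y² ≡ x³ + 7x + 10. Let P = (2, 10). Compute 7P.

(2, 7)

Double-and-add on 7 = (111)₂. Start with P = (2, 10) for the leading 1-bit.
double: tangent at (2, 10): λ = (3·2² + 7)/(2·10) ≡ 2/3. 3⁻¹ ≡ 6 (mod 17) since 3·6 = 18 ≡ 1, so λ ≡ 2·6 ≡ 12.
  x = λ² - 2 - 2 = 144 - 4 ≡ 4; y = λ·(2 - 4) - 10 ≡ 0. → (4, 0)
add P: (4, 0) + (2, 10). λ = (10 - 0)/(2 - 4) ≡ 10/15 mod 17. 15⁻¹ ≡ 8 (mod 17) since 15·8 = 120 ≡ 1, so λ ≡ 12.
  x = λ² - 4 - 2 = 144 - 6 ≡ 2; y = λ·(4 - 2) - 0 ≡ 7. → (2, 7)
double: tangent at (2, 7): λ = (3·2² + 7)/(2·7) ≡ 2/14. 14⁻¹ ≡ 11 (mod 17), so λ ≡ 2·11 ≡ 5.
  x = λ² - 2 - 2 = 25 - 4 ≡ 4; y = λ·(2 - 4) - 7 ≡ 0. → (4, 0)
add P: (4, 0) + (2, 10). λ = (10 - 0)/(2 - 4) ≡ 10/15 mod 17. 15⁻¹ ≡ 8 (mod 17), so λ ≡ 12.
  x = λ² - 4 - 2 = 144 - 6 ≡ 2; y = λ·(4 - 2) - 0 ≡ 7. → (2, 7)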